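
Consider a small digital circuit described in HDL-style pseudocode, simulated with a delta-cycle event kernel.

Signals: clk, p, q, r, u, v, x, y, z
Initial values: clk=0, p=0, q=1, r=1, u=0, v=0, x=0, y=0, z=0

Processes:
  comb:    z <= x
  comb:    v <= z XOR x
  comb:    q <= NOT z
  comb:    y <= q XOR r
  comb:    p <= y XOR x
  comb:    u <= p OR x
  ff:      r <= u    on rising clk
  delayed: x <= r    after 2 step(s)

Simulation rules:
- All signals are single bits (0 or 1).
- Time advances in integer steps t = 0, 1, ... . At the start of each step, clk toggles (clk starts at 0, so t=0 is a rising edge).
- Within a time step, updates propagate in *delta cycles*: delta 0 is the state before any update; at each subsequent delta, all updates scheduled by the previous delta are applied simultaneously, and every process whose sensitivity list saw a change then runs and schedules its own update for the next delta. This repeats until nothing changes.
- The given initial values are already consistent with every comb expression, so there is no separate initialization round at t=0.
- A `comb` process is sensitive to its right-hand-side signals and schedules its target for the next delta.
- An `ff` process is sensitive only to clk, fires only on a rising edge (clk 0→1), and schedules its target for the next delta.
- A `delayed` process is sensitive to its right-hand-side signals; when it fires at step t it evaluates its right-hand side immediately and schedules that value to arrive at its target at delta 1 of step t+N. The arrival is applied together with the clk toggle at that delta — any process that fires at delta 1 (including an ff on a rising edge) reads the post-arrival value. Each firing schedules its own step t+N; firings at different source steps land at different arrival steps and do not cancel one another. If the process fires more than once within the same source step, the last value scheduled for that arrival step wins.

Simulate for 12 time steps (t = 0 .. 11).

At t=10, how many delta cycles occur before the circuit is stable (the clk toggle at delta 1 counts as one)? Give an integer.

6

t=0 Δ0: v=0 q=1 r=1 y=0 p=0 u=0 clk=0 x=0 z=0
  Δ1: clk:0→1
  Δ2: r:1→0
  Δ3: y:0→1
  Δ4: p:0→1
  Δ5: u:0→1
  (5Δ to stable)
t=1 Δ0: v=0 q=1 r=0 y=1 p=1 u=1 clk=1 x=0 z=0
  Δ1: clk:1→0
  (1Δ to stable)
t=2 Δ0: v=0 q=1 r=0 y=1 p=1 u=1 clk=0 x=0 z=0
  Δ1: clk:0→1
  Δ2: r:0→1
  Δ3: y:1→0
  Δ4: p:1→0
  Δ5: u:1→0
  (5Δ to stable)
t=3 Δ0: v=0 q=1 r=1 y=0 p=0 u=0 clk=1 x=0 z=0
  Δ1: clk:1→0
  (1Δ to stable)
t=4 Δ0: v=0 q=1 r=1 y=0 p=0 u=0 clk=0 x=0 z=0
  Δ1: clk:0→1, x:0→1
  Δ2: v:0→1, r:1→0, p:0→1, u:0→1, z:0→1
  Δ3: v:1→0, q:1→0, y:0→1
  Δ4: y:1→0, p:1→0
  Δ5: p:0→1
  (5Δ to stable)
t=5 Δ0: v=0 q=0 r=0 y=0 p=1 u=1 clk=1 x=1 z=1
  Δ1: clk:1→0
  (1Δ to stable)
t=6 Δ0: v=0 q=0 r=0 y=0 p=1 u=1 clk=0 x=1 z=1
  Δ1: clk:0→1, x:1→0
  Δ2: v:0→1, r:0→1, p:1→0, z:1→0
  Δ3: v:1→0, q:0→1, y:0→1, u:1→0
  Δ4: y:1→0, p:0→1
  Δ5: p:1→0, u:0→1
  Δ6: u:1→0
  (6Δ to stable)
t=7 Δ0: v=0 q=1 r=1 y=0 p=0 u=0 clk=1 x=0 z=0
  Δ1: clk:1→0
  (1Δ to stable)
t=8 Δ0: v=0 q=1 r=1 y=0 p=0 u=0 clk=0 x=0 z=0
  Δ1: clk:0→1, x:0→1
  Δ2: v:0→1, r:1→0, p:0→1, u:0→1, z:0→1
  Δ3: v:1→0, q:1→0, y:0→1
  Δ4: y:1→0, p:1→0
  Δ5: p:0→1
  (5Δ to stable)
t=9 Δ0: v=0 q=0 r=0 y=0 p=1 u=1 clk=1 x=1 z=1
  Δ1: clk:1→0
  (1Δ to stable)
t=10 Δ0: v=0 q=0 r=0 y=0 p=1 u=1 clk=0 x=1 z=1
  Δ1: clk:0→1, x:1→0
  Δ2: v:0→1, r:0→1, p:1→0, z:1→0
  Δ3: v:1→0, q:0→1, y:0→1, u:1→0
  Δ4: y:1→0, p:0→1
  Δ5: p:1→0, u:0→1
  Δ6: u:1→0
  (6Δ to stable)
t=11 Δ0: v=0 q=1 r=1 y=0 p=0 u=0 clk=1 x=0 z=0
  Δ1: clk:1→0
  (1Δ to stable)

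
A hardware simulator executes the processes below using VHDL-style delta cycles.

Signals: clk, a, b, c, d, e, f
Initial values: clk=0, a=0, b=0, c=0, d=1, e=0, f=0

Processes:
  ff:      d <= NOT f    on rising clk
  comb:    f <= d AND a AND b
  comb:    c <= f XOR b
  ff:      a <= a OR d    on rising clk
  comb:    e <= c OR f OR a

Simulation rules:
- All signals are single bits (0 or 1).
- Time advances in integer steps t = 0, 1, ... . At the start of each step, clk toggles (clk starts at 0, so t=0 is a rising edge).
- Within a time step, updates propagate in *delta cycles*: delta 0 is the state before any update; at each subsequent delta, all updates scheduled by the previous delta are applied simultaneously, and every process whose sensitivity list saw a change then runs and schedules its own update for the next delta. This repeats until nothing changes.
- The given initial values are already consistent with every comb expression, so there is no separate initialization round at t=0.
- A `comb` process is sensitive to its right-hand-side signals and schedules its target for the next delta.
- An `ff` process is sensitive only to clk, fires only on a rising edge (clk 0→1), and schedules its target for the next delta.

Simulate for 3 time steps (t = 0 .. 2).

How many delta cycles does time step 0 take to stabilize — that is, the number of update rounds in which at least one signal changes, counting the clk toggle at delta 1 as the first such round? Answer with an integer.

[bits: a,c,d,f,b,clk,e]
t=0: Δ0=0010000 Δ1=0010010 Δ2=1010010 Δ3=1010011 | 3Δ
t=1: Δ0=1010011 Δ1=1010001 | 1Δ
t=2: Δ0=1010001 Δ1=1010011 | 1Δ

3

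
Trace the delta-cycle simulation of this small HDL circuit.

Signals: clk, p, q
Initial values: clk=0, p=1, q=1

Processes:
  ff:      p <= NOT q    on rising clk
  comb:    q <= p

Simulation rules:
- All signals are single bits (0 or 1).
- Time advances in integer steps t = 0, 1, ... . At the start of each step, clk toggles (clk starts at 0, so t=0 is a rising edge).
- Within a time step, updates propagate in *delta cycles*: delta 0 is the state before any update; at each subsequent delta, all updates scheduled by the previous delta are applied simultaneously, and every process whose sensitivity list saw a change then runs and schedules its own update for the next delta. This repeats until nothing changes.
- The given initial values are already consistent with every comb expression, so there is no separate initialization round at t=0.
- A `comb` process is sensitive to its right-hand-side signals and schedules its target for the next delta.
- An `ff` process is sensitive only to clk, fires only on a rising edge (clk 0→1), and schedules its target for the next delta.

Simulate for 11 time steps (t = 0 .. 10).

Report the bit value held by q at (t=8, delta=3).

0

t=0 Δ0: clk=0 q=1 p=1
  Δ1: clk:0→1
  Δ2: p:1→0
  Δ3: q:1→0
  (3Δ to stable)
t=1 Δ0: clk=1 q=0 p=0
  Δ1: clk:1→0
  (1Δ to stable)
t=2 Δ0: clk=0 q=0 p=0
  Δ1: clk:0→1
  Δ2: p:0→1
  Δ3: q:0→1
  (3Δ to stable)
t=3 Δ0: clk=1 q=1 p=1
  Δ1: clk:1→0
  (1Δ to stable)
t=4 Δ0: clk=0 q=1 p=1
  Δ1: clk:0→1
  Δ2: p:1→0
  Δ3: q:1→0
  (3Δ to stable)
t=5 Δ0: clk=1 q=0 p=0
  Δ1: clk:1→0
  (1Δ to stable)
t=6 Δ0: clk=0 q=0 p=0
  Δ1: clk:0→1
  Δ2: p:0→1
  Δ3: q:0→1
  (3Δ to stable)
t=7 Δ0: clk=1 q=1 p=1
  Δ1: clk:1→0
  (1Δ to stable)
t=8 Δ0: clk=0 q=1 p=1
  Δ1: clk:0→1
  Δ2: p:1→0
  Δ3: q:1→0
  (3Δ to stable)
t=9 Δ0: clk=1 q=0 p=0
  Δ1: clk:1→0
  (1Δ to stable)
t=10 Δ0: clk=0 q=0 p=0
  Δ1: clk:0→1
  Δ2: p:0→1
  Δ3: q:0→1
  (3Δ to stable)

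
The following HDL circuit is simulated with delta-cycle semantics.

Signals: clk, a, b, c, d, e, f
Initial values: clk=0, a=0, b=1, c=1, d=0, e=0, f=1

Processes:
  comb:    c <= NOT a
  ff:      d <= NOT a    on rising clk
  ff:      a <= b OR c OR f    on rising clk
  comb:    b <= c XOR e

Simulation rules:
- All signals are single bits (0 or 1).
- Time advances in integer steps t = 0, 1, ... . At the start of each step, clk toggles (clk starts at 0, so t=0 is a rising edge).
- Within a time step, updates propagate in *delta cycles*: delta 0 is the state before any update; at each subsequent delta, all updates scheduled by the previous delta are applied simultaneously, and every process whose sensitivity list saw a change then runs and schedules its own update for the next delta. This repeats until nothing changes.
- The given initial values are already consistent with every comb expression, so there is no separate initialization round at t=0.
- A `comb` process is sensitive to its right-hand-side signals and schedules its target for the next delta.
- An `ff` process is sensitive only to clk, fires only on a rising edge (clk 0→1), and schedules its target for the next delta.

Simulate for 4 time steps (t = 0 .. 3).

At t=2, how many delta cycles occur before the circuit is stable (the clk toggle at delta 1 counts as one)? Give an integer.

t0.Δ0 f=1 b=1 e=0 a=0 d=0 c=1 clk=0
t0.Δ1 f=1 b=1 e=0 a=0 d=0 c=1 clk=1
t0.Δ2 f=1 b=1 e=0 a=1 d=1 c=1 clk=1
t0.Δ3 f=1 b=1 e=0 a=1 d=1 c=0 clk=1
t0.Δ4 f=1 b=0 e=0 a=1 d=1 c=0 clk=1
t1.Δ0 f=1 b=0 e=0 a=1 d=1 c=0 clk=1
t1.Δ1 f=1 b=0 e=0 a=1 d=1 c=0 clk=0
t2.Δ0 f=1 b=0 e=0 a=1 d=1 c=0 clk=0
t2.Δ1 f=1 b=0 e=0 a=1 d=1 c=0 clk=1
t2.Δ2 f=1 b=0 e=0 a=1 d=0 c=0 clk=1
t3.Δ0 f=1 b=0 e=0 a=1 d=0 c=0 clk=1
t3.Δ1 f=1 b=0 e=0 a=1 d=0 c=0 clk=0

2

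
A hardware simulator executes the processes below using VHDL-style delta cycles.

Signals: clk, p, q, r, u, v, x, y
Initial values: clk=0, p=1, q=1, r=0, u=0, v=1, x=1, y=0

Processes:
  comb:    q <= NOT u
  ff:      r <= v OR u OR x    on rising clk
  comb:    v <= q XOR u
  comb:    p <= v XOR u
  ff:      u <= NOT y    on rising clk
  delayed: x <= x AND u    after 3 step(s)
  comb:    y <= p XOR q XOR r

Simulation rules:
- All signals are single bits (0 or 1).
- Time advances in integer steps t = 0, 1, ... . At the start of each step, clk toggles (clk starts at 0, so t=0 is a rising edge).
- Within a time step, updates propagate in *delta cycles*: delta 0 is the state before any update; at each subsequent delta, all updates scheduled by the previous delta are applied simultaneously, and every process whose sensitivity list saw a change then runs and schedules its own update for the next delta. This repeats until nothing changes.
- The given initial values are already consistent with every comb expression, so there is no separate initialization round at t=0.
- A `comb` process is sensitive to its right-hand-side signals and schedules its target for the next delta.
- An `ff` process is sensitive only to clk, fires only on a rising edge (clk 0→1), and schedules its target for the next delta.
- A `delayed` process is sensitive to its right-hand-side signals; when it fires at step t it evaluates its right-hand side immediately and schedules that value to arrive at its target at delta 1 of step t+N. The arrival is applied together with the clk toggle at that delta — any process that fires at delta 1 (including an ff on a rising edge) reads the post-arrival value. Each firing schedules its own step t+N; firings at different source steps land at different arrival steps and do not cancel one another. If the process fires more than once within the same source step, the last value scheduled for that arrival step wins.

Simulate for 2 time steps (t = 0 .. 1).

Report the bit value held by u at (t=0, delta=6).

t=0 Δ0: q=1 x=1 p=1 r=0 y=0 v=1 clk=0 u=0
  Δ1: clk:0→1
  Δ2: r:0→1, u:0→1
  Δ3: q:1→0, p:1→0, y:0→1, v:1→0
  Δ4: p:0→1, v:0→1
  Δ5: p:1→0, y:1→0
  Δ6: y:0→1
  (6Δ to stable)
t=1 Δ0: q=0 x=1 p=0 r=1 y=1 v=1 clk=1 u=1
  Δ1: clk:1→0
  (1Δ to stable)

1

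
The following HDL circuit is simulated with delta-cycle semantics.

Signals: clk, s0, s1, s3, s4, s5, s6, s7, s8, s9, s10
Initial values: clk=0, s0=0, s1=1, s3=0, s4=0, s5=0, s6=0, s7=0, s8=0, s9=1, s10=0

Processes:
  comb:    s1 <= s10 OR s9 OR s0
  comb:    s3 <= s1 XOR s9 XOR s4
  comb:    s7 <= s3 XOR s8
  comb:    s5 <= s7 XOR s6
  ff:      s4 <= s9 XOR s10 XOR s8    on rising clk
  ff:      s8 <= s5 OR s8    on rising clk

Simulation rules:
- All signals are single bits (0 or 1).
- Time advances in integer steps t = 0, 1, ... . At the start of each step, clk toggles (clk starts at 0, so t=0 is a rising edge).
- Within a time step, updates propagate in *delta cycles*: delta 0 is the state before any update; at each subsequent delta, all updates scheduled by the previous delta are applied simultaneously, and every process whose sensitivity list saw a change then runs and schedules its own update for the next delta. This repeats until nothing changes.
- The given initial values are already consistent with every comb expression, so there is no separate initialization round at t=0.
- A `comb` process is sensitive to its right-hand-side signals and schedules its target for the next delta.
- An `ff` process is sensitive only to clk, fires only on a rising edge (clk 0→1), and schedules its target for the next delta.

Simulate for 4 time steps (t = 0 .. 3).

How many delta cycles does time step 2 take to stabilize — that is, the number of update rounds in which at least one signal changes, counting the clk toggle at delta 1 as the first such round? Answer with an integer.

t=0 Δ0: s10=0 s5=0 s4=0 s0=0 s6=0 clk=0 s7=0 s3=0 s9=1 s1=1 s8=0
  Δ1: clk:0→1
  Δ2: s4:0→1
  Δ3: s3:0→1
  Δ4: s7:0→1
  Δ5: s5:0→1
  (5Δ to stable)
t=1 Δ0: s10=0 s5=1 s4=1 s0=0 s6=0 clk=1 s7=1 s3=1 s9=1 s1=1 s8=0
  Δ1: clk:1→0
  (1Δ to stable)
t=2 Δ0: s10=0 s5=1 s4=1 s0=0 s6=0 clk=0 s7=1 s3=1 s9=1 s1=1 s8=0
  Δ1: clk:0→1
  Δ2: s8:0→1
  Δ3: s7:1→0
  Δ4: s5:1→0
  (4Δ to stable)
t=3 Δ0: s10=0 s5=0 s4=1 s0=0 s6=0 clk=1 s7=0 s3=1 s9=1 s1=1 s8=1
  Δ1: clk:1→0
  (1Δ to stable)

4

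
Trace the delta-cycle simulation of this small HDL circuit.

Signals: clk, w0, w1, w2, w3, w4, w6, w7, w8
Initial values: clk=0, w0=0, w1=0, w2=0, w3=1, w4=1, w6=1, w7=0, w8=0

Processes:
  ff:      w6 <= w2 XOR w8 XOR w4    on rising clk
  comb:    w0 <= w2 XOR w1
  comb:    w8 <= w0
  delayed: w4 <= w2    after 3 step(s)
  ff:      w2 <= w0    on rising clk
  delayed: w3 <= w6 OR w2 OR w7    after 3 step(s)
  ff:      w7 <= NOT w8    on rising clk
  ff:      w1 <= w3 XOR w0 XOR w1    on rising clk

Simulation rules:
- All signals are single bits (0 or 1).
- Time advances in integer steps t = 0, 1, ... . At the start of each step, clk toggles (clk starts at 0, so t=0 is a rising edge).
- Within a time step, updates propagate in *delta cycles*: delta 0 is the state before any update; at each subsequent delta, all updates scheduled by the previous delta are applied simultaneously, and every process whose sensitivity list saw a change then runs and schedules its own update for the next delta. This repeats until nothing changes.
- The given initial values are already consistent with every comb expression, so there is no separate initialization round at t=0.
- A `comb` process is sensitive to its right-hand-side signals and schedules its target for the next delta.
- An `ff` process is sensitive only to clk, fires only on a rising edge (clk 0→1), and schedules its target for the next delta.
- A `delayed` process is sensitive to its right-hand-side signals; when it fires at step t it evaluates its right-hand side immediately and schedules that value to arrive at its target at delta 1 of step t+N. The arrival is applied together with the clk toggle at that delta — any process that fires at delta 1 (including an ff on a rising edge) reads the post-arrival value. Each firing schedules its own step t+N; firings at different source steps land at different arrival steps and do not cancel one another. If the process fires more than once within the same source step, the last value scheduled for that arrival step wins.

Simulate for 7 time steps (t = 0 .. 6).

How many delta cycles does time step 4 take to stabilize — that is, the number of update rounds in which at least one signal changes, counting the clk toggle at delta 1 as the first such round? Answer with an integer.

[bits: clk,w6,w2,w7,w0,w3,w8,w4,w1]
t=0: Δ0=010001010 Δ1=110001010 Δ2=110101011 Δ3=110111011 Δ4=110111111 | 4Δ
t=1: Δ0=110111111 Δ1=010111111 | 1Δ
t=2: Δ0=010111111 Δ1=110111111 Δ2=101011111 Δ3=101001111 Δ4=101001011 | 4Δ
t=3: Δ0=101001011 Δ1=001001011 | 1Δ
t=4: Δ0=001001011 Δ1=101001011 Δ2=100101010 | 2Δ
t=5: Δ0=100101010 Δ1=000101010 | 1Δ
t=6: Δ0=000101010 Δ1=100101010 Δ2=110101011 Δ3=110111011 Δ4=110111111 | 4Δ

2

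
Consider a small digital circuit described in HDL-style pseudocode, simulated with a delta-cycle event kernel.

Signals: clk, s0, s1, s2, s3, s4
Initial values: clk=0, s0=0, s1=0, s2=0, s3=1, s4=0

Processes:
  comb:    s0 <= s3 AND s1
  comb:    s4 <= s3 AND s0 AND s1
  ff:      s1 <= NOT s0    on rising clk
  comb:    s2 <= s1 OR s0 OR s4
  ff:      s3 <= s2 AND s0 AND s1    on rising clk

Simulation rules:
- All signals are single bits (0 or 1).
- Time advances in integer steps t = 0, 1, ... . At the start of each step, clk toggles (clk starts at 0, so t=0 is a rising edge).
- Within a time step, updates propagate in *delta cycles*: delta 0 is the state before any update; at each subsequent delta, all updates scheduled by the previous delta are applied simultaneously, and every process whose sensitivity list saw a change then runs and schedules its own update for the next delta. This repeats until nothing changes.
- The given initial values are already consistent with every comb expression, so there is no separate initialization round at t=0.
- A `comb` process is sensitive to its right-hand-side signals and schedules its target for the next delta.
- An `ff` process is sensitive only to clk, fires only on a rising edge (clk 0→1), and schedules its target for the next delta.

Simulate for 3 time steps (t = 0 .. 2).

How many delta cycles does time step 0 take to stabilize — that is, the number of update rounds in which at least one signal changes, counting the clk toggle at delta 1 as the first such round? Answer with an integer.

3

[bits: s3,s4,s0,clk,s1,s2]
t=0: Δ0=100000 Δ1=100100 Δ2=000110 Δ3=000111 | 3Δ
t=1: Δ0=000111 Δ1=000011 | 1Δ
t=2: Δ0=000011 Δ1=000111 | 1Δ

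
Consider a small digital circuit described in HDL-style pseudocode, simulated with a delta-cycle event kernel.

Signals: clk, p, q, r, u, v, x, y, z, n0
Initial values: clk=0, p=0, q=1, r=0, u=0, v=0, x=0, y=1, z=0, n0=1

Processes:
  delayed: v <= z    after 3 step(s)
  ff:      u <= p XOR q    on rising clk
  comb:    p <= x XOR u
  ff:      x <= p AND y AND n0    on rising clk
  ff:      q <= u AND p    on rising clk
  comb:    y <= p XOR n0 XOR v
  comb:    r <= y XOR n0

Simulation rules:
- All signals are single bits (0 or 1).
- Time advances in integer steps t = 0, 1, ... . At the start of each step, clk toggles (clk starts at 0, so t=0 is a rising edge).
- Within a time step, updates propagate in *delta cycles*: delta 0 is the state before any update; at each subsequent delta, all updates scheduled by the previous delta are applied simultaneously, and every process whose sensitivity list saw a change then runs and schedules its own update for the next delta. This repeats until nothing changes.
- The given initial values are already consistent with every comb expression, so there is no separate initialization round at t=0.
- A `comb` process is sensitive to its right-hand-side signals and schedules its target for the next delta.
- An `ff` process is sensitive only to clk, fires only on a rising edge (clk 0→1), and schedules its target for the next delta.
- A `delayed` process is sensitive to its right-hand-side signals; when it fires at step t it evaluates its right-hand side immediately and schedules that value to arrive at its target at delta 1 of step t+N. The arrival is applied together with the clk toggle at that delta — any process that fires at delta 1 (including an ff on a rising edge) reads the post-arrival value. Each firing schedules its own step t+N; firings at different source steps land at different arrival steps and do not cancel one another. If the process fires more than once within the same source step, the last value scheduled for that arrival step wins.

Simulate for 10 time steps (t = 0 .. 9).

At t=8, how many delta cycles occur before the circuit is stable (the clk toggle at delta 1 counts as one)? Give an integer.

2

t=0 Δ0: n0=1 u=0 x=0 p=0 z=0 r=0 v=0 q=1 clk=0 y=1
  Δ1: clk:0→1
  Δ2: u:0→1, q:1→0
  Δ3: p:0→1
  Δ4: y:1→0
  Δ5: r:0→1
  (5Δ to stable)
t=1 Δ0: n0=1 u=1 x=0 p=1 z=0 r=1 v=0 q=0 clk=1 y=0
  Δ1: clk:1→0
  (1Δ to stable)
t=2 Δ0: n0=1 u=1 x=0 p=1 z=0 r=1 v=0 q=0 clk=0 y=0
  Δ1: clk:0→1
  Δ2: q:0→1
  (2Δ to stable)
t=3 Δ0: n0=1 u=1 x=0 p=1 z=0 r=1 v=0 q=1 clk=1 y=0
  Δ1: clk:1→0
  (1Δ to stable)
t=4 Δ0: n0=1 u=1 x=0 p=1 z=0 r=1 v=0 q=1 clk=0 y=0
  Δ1: clk:0→1
  Δ2: u:1→0
  Δ3: p:1→0
  Δ4: y:0→1
  Δ5: r:1→0
  (5Δ to stable)
t=5 Δ0: n0=1 u=0 x=0 p=0 z=0 r=0 v=0 q=1 clk=1 y=1
  Δ1: clk:1→0
  (1Δ to stable)
t=6 Δ0: n0=1 u=0 x=0 p=0 z=0 r=0 v=0 q=1 clk=0 y=1
  Δ1: clk:0→1
  Δ2: u:0→1, q:1→0
  Δ3: p:0→1
  Δ4: y:1→0
  Δ5: r:0→1
  (5Δ to stable)
t=7 Δ0: n0=1 u=1 x=0 p=1 z=0 r=1 v=0 q=0 clk=1 y=0
  Δ1: clk:1→0
  (1Δ to stable)
t=8 Δ0: n0=1 u=1 x=0 p=1 z=0 r=1 v=0 q=0 clk=0 y=0
  Δ1: clk:0→1
  Δ2: q:0→1
  (2Δ to stable)
t=9 Δ0: n0=1 u=1 x=0 p=1 z=0 r=1 v=0 q=1 clk=1 y=0
  Δ1: clk:1→0
  (1Δ to stable)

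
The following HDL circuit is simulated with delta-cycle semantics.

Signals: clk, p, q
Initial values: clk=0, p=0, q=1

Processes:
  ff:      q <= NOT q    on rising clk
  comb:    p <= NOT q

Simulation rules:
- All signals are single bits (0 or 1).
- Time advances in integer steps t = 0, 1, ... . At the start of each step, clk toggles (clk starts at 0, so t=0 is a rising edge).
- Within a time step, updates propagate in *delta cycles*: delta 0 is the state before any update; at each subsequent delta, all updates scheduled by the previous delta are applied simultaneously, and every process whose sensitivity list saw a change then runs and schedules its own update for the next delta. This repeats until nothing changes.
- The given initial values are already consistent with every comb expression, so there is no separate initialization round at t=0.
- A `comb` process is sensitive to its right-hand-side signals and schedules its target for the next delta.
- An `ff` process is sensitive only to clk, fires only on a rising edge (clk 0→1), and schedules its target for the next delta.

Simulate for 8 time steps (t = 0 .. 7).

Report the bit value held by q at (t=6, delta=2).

1

t0.Δ0 q=1 clk=0 p=0
t0.Δ1 q=1 clk=1 p=0
t0.Δ2 q=0 clk=1 p=0
t0.Δ3 q=0 clk=1 p=1
t1.Δ0 q=0 clk=1 p=1
t1.Δ1 q=0 clk=0 p=1
t2.Δ0 q=0 clk=0 p=1
t2.Δ1 q=0 clk=1 p=1
t2.Δ2 q=1 clk=1 p=1
t2.Δ3 q=1 clk=1 p=0
t3.Δ0 q=1 clk=1 p=0
t3.Δ1 q=1 clk=0 p=0
t4.Δ0 q=1 clk=0 p=0
t4.Δ1 q=1 clk=1 p=0
t4.Δ2 q=0 clk=1 p=0
t4.Δ3 q=0 clk=1 p=1
t5.Δ0 q=0 clk=1 p=1
t5.Δ1 q=0 clk=0 p=1
t6.Δ0 q=0 clk=0 p=1
t6.Δ1 q=0 clk=1 p=1
t6.Δ2 q=1 clk=1 p=1
t6.Δ3 q=1 clk=1 p=0
t7.Δ0 q=1 clk=1 p=0
t7.Δ1 q=1 clk=0 p=0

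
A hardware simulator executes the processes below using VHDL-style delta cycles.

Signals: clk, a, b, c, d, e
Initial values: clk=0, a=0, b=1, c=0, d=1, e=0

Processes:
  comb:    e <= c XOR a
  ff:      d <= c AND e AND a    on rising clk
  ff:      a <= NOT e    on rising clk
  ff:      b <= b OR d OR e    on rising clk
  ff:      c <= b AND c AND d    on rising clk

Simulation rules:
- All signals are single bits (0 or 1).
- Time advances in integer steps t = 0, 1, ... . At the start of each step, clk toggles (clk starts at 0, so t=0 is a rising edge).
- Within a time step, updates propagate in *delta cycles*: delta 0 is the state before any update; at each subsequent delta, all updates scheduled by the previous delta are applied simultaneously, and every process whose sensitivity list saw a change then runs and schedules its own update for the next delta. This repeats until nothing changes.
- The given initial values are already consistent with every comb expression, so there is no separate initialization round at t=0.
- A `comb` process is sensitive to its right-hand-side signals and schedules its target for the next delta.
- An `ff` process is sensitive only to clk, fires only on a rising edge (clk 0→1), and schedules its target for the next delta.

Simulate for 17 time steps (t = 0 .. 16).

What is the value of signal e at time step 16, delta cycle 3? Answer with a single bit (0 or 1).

1

t0.Δ0 e=0 b=1 clk=0 c=0 d=1 a=0
t0.Δ1 e=0 b=1 clk=1 c=0 d=1 a=0
t0.Δ2 e=0 b=1 clk=1 c=0 d=0 a=1
t0.Δ3 e=1 b=1 clk=1 c=0 d=0 a=1
t1.Δ0 e=1 b=1 clk=1 c=0 d=0 a=1
t1.Δ1 e=1 b=1 clk=0 c=0 d=0 a=1
t2.Δ0 e=1 b=1 clk=0 c=0 d=0 a=1
t2.Δ1 e=1 b=1 clk=1 c=0 d=0 a=1
t2.Δ2 e=1 b=1 clk=1 c=0 d=0 a=0
t2.Δ3 e=0 b=1 clk=1 c=0 d=0 a=0
t3.Δ0 e=0 b=1 clk=1 c=0 d=0 a=0
t3.Δ1 e=0 b=1 clk=0 c=0 d=0 a=0
t4.Δ0 e=0 b=1 clk=0 c=0 d=0 a=0
t4.Δ1 e=0 b=1 clk=1 c=0 d=0 a=0
t4.Δ2 e=0 b=1 clk=1 c=0 d=0 a=1
t4.Δ3 e=1 b=1 clk=1 c=0 d=0 a=1
t5.Δ0 e=1 b=1 clk=1 c=0 d=0 a=1
t5.Δ1 e=1 b=1 clk=0 c=0 d=0 a=1
t6.Δ0 e=1 b=1 clk=0 c=0 d=0 a=1
t6.Δ1 e=1 b=1 clk=1 c=0 d=0 a=1
t6.Δ2 e=1 b=1 clk=1 c=0 d=0 a=0
t6.Δ3 e=0 b=1 clk=1 c=0 d=0 a=0
t7.Δ0 e=0 b=1 clk=1 c=0 d=0 a=0
t7.Δ1 e=0 b=1 clk=0 c=0 d=0 a=0
t8.Δ0 e=0 b=1 clk=0 c=0 d=0 a=0
t8.Δ1 e=0 b=1 clk=1 c=0 d=0 a=0
t8.Δ2 e=0 b=1 clk=1 c=0 d=0 a=1
t8.Δ3 e=1 b=1 clk=1 c=0 d=0 a=1
t9.Δ0 e=1 b=1 clk=1 c=0 d=0 a=1
t9.Δ1 e=1 b=1 clk=0 c=0 d=0 a=1
t10.Δ0 e=1 b=1 clk=0 c=0 d=0 a=1
t10.Δ1 e=1 b=1 clk=1 c=0 d=0 a=1
t10.Δ2 e=1 b=1 clk=1 c=0 d=0 a=0
t10.Δ3 e=0 b=1 clk=1 c=0 d=0 a=0
t11.Δ0 e=0 b=1 clk=1 c=0 d=0 a=0
t11.Δ1 e=0 b=1 clk=0 c=0 d=0 a=0
t12.Δ0 e=0 b=1 clk=0 c=0 d=0 a=0
t12.Δ1 e=0 b=1 clk=1 c=0 d=0 a=0
t12.Δ2 e=0 b=1 clk=1 c=0 d=0 a=1
t12.Δ3 e=1 b=1 clk=1 c=0 d=0 a=1
t13.Δ0 e=1 b=1 clk=1 c=0 d=0 a=1
t13.Δ1 e=1 b=1 clk=0 c=0 d=0 a=1
t14.Δ0 e=1 b=1 clk=0 c=0 d=0 a=1
t14.Δ1 e=1 b=1 clk=1 c=0 d=0 a=1
t14.Δ2 e=1 b=1 clk=1 c=0 d=0 a=0
t14.Δ3 e=0 b=1 clk=1 c=0 d=0 a=0
t15.Δ0 e=0 b=1 clk=1 c=0 d=0 a=0
t15.Δ1 e=0 b=1 clk=0 c=0 d=0 a=0
t16.Δ0 e=0 b=1 clk=0 c=0 d=0 a=0
t16.Δ1 e=0 b=1 clk=1 c=0 d=0 a=0
t16.Δ2 e=0 b=1 clk=1 c=0 d=0 a=1
t16.Δ3 e=1 b=1 clk=1 c=0 d=0 a=1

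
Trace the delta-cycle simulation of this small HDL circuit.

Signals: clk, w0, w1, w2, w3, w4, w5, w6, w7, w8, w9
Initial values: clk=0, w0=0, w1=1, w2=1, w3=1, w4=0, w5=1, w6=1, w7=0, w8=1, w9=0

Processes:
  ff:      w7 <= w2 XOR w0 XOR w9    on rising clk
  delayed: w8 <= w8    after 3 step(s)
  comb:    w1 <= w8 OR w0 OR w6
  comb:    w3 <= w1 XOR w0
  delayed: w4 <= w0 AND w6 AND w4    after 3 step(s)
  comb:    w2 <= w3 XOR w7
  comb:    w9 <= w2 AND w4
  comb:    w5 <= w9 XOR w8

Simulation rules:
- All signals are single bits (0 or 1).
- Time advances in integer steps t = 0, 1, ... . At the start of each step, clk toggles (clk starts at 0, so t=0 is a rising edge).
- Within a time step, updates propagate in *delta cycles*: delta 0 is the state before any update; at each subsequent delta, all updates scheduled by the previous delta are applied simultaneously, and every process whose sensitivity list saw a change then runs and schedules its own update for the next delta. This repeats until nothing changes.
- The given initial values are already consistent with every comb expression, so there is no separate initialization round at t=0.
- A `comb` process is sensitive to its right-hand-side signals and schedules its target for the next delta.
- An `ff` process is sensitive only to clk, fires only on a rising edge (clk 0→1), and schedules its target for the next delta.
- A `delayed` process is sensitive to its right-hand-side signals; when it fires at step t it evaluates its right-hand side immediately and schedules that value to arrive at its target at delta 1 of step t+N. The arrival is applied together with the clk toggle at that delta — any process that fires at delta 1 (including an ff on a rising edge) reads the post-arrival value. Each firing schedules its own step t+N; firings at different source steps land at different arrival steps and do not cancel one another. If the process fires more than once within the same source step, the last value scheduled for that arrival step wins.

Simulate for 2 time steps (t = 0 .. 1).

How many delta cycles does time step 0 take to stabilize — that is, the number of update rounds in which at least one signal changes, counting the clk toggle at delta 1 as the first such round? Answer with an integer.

3

t0.Δ0 clk=0 w7=0 w9=0 w0=0 w3=1 w1=1 w8=1 w5=1 w6=1 w4=0 w2=1
t0.Δ1 clk=1 w7=0 w9=0 w0=0 w3=1 w1=1 w8=1 w5=1 w6=1 w4=0 w2=1
t0.Δ2 clk=1 w7=1 w9=0 w0=0 w3=1 w1=1 w8=1 w5=1 w6=1 w4=0 w2=1
t0.Δ3 clk=1 w7=1 w9=0 w0=0 w3=1 w1=1 w8=1 w5=1 w6=1 w4=0 w2=0
t1.Δ0 clk=1 w7=1 w9=0 w0=0 w3=1 w1=1 w8=1 w5=1 w6=1 w4=0 w2=0
t1.Δ1 clk=0 w7=1 w9=0 w0=0 w3=1 w1=1 w8=1 w5=1 w6=1 w4=0 w2=0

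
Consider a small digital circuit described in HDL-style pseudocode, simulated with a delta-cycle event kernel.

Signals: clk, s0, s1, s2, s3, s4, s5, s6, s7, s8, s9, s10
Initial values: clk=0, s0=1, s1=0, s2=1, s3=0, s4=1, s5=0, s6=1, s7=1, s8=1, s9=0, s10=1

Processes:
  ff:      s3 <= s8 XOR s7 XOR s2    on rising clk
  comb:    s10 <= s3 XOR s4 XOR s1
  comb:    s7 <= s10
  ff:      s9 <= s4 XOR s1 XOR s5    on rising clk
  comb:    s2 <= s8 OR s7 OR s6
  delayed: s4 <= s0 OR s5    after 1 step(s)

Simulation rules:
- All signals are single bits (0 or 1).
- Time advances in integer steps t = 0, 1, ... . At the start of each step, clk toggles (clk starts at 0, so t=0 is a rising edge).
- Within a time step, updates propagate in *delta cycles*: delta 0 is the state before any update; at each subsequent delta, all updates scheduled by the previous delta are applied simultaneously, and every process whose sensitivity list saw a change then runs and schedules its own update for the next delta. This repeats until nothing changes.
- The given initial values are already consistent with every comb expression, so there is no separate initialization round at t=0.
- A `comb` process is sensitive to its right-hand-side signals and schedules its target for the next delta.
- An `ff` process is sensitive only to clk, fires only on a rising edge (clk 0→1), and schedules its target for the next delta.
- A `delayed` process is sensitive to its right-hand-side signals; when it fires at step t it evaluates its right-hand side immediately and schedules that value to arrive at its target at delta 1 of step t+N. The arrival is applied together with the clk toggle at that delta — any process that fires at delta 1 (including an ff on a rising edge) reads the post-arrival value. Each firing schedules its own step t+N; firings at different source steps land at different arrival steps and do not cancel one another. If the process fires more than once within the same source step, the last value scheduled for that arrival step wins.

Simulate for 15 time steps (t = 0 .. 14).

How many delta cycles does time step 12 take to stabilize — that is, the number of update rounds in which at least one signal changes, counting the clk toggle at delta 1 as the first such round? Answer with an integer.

t0.Δ0 s7=1 s8=1 s4=1 s6=1 s2=1 s1=0 s0=1 clk=0 s5=0 s3=0 s10=1 s9=0
t0.Δ1 s7=1 s8=1 s4=1 s6=1 s2=1 s1=0 s0=1 clk=1 s5=0 s3=0 s10=1 s9=0
t0.Δ2 s7=1 s8=1 s4=1 s6=1 s2=1 s1=0 s0=1 clk=1 s5=0 s3=1 s10=1 s9=1
t0.Δ3 s7=1 s8=1 s4=1 s6=1 s2=1 s1=0 s0=1 clk=1 s5=0 s3=1 s10=0 s9=1
t0.Δ4 s7=0 s8=1 s4=1 s6=1 s2=1 s1=0 s0=1 clk=1 s5=0 s3=1 s10=0 s9=1
t1.Δ0 s7=0 s8=1 s4=1 s6=1 s2=1 s1=0 s0=1 clk=1 s5=0 s3=1 s10=0 s9=1
t1.Δ1 s7=0 s8=1 s4=1 s6=1 s2=1 s1=0 s0=1 clk=0 s5=0 s3=1 s10=0 s9=1
t2.Δ0 s7=0 s8=1 s4=1 s6=1 s2=1 s1=0 s0=1 clk=0 s5=0 s3=1 s10=0 s9=1
t2.Δ1 s7=0 s8=1 s4=1 s6=1 s2=1 s1=0 s0=1 clk=1 s5=0 s3=1 s10=0 s9=1
t2.Δ2 s7=0 s8=1 s4=1 s6=1 s2=1 s1=0 s0=1 clk=1 s5=0 s3=0 s10=0 s9=1
t2.Δ3 s7=0 s8=1 s4=1 s6=1 s2=1 s1=0 s0=1 clk=1 s5=0 s3=0 s10=1 s9=1
t2.Δ4 s7=1 s8=1 s4=1 s6=1 s2=1 s1=0 s0=1 clk=1 s5=0 s3=0 s10=1 s9=1
t3.Δ0 s7=1 s8=1 s4=1 s6=1 s2=1 s1=0 s0=1 clk=1 s5=0 s3=0 s10=1 s9=1
t3.Δ1 s7=1 s8=1 s4=1 s6=1 s2=1 s1=0 s0=1 clk=0 s5=0 s3=0 s10=1 s9=1
t4.Δ0 s7=1 s8=1 s4=1 s6=1 s2=1 s1=0 s0=1 clk=0 s5=0 s3=0 s10=1 s9=1
t4.Δ1 s7=1 s8=1 s4=1 s6=1 s2=1 s1=0 s0=1 clk=1 s5=0 s3=0 s10=1 s9=1
t4.Δ2 s7=1 s8=1 s4=1 s6=1 s2=1 s1=0 s0=1 clk=1 s5=0 s3=1 s10=1 s9=1
t4.Δ3 s7=1 s8=1 s4=1 s6=1 s2=1 s1=0 s0=1 clk=1 s5=0 s3=1 s10=0 s9=1
t4.Δ4 s7=0 s8=1 s4=1 s6=1 s2=1 s1=0 s0=1 clk=1 s5=0 s3=1 s10=0 s9=1
t5.Δ0 s7=0 s8=1 s4=1 s6=1 s2=1 s1=0 s0=1 clk=1 s5=0 s3=1 s10=0 s9=1
t5.Δ1 s7=0 s8=1 s4=1 s6=1 s2=1 s1=0 s0=1 clk=0 s5=0 s3=1 s10=0 s9=1
t6.Δ0 s7=0 s8=1 s4=1 s6=1 s2=1 s1=0 s0=1 clk=0 s5=0 s3=1 s10=0 s9=1
t6.Δ1 s7=0 s8=1 s4=1 s6=1 s2=1 s1=0 s0=1 clk=1 s5=0 s3=1 s10=0 s9=1
t6.Δ2 s7=0 s8=1 s4=1 s6=1 s2=1 s1=0 s0=1 clk=1 s5=0 s3=0 s10=0 s9=1
t6.Δ3 s7=0 s8=1 s4=1 s6=1 s2=1 s1=0 s0=1 clk=1 s5=0 s3=0 s10=1 s9=1
t6.Δ4 s7=1 s8=1 s4=1 s6=1 s2=1 s1=0 s0=1 clk=1 s5=0 s3=0 s10=1 s9=1
t7.Δ0 s7=1 s8=1 s4=1 s6=1 s2=1 s1=0 s0=1 clk=1 s5=0 s3=0 s10=1 s9=1
t7.Δ1 s7=1 s8=1 s4=1 s6=1 s2=1 s1=0 s0=1 clk=0 s5=0 s3=0 s10=1 s9=1
t8.Δ0 s7=1 s8=1 s4=1 s6=1 s2=1 s1=0 s0=1 clk=0 s5=0 s3=0 s10=1 s9=1
t8.Δ1 s7=1 s8=1 s4=1 s6=1 s2=1 s1=0 s0=1 clk=1 s5=0 s3=0 s10=1 s9=1
t8.Δ2 s7=1 s8=1 s4=1 s6=1 s2=1 s1=0 s0=1 clk=1 s5=0 s3=1 s10=1 s9=1
t8.Δ3 s7=1 s8=1 s4=1 s6=1 s2=1 s1=0 s0=1 clk=1 s5=0 s3=1 s10=0 s9=1
t8.Δ4 s7=0 s8=1 s4=1 s6=1 s2=1 s1=0 s0=1 clk=1 s5=0 s3=1 s10=0 s9=1
t9.Δ0 s7=0 s8=1 s4=1 s6=1 s2=1 s1=0 s0=1 clk=1 s5=0 s3=1 s10=0 s9=1
t9.Δ1 s7=0 s8=1 s4=1 s6=1 s2=1 s1=0 s0=1 clk=0 s5=0 s3=1 s10=0 s9=1
t10.Δ0 s7=0 s8=1 s4=1 s6=1 s2=1 s1=0 s0=1 clk=0 s5=0 s3=1 s10=0 s9=1
t10.Δ1 s7=0 s8=1 s4=1 s6=1 s2=1 s1=0 s0=1 clk=1 s5=0 s3=1 s10=0 s9=1
t10.Δ2 s7=0 s8=1 s4=1 s6=1 s2=1 s1=0 s0=1 clk=1 s5=0 s3=0 s10=0 s9=1
t10.Δ3 s7=0 s8=1 s4=1 s6=1 s2=1 s1=0 s0=1 clk=1 s5=0 s3=0 s10=1 s9=1
t10.Δ4 s7=1 s8=1 s4=1 s6=1 s2=1 s1=0 s0=1 clk=1 s5=0 s3=0 s10=1 s9=1
t11.Δ0 s7=1 s8=1 s4=1 s6=1 s2=1 s1=0 s0=1 clk=1 s5=0 s3=0 s10=1 s9=1
t11.Δ1 s7=1 s8=1 s4=1 s6=1 s2=1 s1=0 s0=1 clk=0 s5=0 s3=0 s10=1 s9=1
t12.Δ0 s7=1 s8=1 s4=1 s6=1 s2=1 s1=0 s0=1 clk=0 s5=0 s3=0 s10=1 s9=1
t12.Δ1 s7=1 s8=1 s4=1 s6=1 s2=1 s1=0 s0=1 clk=1 s5=0 s3=0 s10=1 s9=1
t12.Δ2 s7=1 s8=1 s4=1 s6=1 s2=1 s1=0 s0=1 clk=1 s5=0 s3=1 s10=1 s9=1
t12.Δ3 s7=1 s8=1 s4=1 s6=1 s2=1 s1=0 s0=1 clk=1 s5=0 s3=1 s10=0 s9=1
t12.Δ4 s7=0 s8=1 s4=1 s6=1 s2=1 s1=0 s0=1 clk=1 s5=0 s3=1 s10=0 s9=1
t13.Δ0 s7=0 s8=1 s4=1 s6=1 s2=1 s1=0 s0=1 clk=1 s5=0 s3=1 s10=0 s9=1
t13.Δ1 s7=0 s8=1 s4=1 s6=1 s2=1 s1=0 s0=1 clk=0 s5=0 s3=1 s10=0 s9=1
t14.Δ0 s7=0 s8=1 s4=1 s6=1 s2=1 s1=0 s0=1 clk=0 s5=0 s3=1 s10=0 s9=1
t14.Δ1 s7=0 s8=1 s4=1 s6=1 s2=1 s1=0 s0=1 clk=1 s5=0 s3=1 s10=0 s9=1
t14.Δ2 s7=0 s8=1 s4=1 s6=1 s2=1 s1=0 s0=1 clk=1 s5=0 s3=0 s10=0 s9=1
t14.Δ3 s7=0 s8=1 s4=1 s6=1 s2=1 s1=0 s0=1 clk=1 s5=0 s3=0 s10=1 s9=1
t14.Δ4 s7=1 s8=1 s4=1 s6=1 s2=1 s1=0 s0=1 clk=1 s5=0 s3=0 s10=1 s9=1

4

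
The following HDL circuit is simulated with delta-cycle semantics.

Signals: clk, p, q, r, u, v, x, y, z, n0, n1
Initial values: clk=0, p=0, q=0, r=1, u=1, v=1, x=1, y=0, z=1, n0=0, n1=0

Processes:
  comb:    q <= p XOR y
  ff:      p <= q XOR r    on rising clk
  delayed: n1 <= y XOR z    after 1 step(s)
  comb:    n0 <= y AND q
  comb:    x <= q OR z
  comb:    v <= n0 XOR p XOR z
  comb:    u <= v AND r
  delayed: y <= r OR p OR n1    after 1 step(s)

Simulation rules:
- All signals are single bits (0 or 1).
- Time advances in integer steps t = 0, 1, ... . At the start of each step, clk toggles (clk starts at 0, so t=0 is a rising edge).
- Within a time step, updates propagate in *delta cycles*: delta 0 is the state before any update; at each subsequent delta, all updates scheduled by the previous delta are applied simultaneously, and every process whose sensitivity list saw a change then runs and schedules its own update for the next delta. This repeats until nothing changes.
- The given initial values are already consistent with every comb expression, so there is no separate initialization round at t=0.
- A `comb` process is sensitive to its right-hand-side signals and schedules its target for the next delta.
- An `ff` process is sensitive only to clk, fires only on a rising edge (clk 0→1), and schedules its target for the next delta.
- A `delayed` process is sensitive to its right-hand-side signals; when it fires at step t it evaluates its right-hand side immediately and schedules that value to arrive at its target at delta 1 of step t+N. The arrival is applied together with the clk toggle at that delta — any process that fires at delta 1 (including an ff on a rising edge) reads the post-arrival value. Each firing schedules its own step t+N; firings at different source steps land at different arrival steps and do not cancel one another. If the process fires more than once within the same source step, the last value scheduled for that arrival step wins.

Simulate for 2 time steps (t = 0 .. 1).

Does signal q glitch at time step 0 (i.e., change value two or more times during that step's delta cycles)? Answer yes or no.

t0.Δ0 n0=0 q=0 z=1 u=1 p=0 r=1 n1=0 clk=0 x=1 v=1 y=0
t0.Δ1 n0=0 q=0 z=1 u=1 p=0 r=1 n1=0 clk=1 x=1 v=1 y=0
t0.Δ2 n0=0 q=0 z=1 u=1 p=1 r=1 n1=0 clk=1 x=1 v=1 y=0
t0.Δ3 n0=0 q=1 z=1 u=1 p=1 r=1 n1=0 clk=1 x=1 v=0 y=0
t0.Δ4 n0=0 q=1 z=1 u=0 p=1 r=1 n1=0 clk=1 x=1 v=0 y=0
t1.Δ0 n0=0 q=1 z=1 u=0 p=1 r=1 n1=0 clk=1 x=1 v=0 y=0
t1.Δ1 n0=0 q=1 z=1 u=0 p=1 r=1 n1=0 clk=0 x=1 v=0 y=1
t1.Δ2 n0=1 q=0 z=1 u=0 p=1 r=1 n1=0 clk=0 x=1 v=0 y=1
t1.Δ3 n0=0 q=0 z=1 u=0 p=1 r=1 n1=0 clk=0 x=1 v=1 y=1
t1.Δ4 n0=0 q=0 z=1 u=1 p=1 r=1 n1=0 clk=0 x=1 v=0 y=1
t1.Δ5 n0=0 q=0 z=1 u=0 p=1 r=1 n1=0 clk=0 x=1 v=0 y=1

no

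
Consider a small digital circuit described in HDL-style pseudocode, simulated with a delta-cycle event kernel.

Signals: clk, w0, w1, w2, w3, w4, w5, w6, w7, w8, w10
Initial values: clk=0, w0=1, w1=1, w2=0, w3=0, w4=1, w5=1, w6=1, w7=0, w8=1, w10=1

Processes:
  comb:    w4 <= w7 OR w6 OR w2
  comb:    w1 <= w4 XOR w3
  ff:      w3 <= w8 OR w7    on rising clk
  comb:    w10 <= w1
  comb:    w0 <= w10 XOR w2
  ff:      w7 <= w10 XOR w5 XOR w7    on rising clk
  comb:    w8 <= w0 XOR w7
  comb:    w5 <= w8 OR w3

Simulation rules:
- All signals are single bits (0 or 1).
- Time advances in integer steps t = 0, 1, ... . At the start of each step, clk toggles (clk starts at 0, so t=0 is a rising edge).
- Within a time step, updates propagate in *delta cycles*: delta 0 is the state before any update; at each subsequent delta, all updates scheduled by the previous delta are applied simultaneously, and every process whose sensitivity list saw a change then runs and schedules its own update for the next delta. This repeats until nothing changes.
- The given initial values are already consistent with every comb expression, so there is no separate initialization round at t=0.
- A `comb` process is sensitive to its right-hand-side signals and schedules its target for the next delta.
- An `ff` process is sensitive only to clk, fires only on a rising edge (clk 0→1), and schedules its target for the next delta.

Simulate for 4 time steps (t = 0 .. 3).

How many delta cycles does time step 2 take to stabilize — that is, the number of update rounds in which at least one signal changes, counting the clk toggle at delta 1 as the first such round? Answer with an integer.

7

t0.Δ0 w7=0 w8=1 w1=1 w6=1 w2=0 w3=0 w0=1 clk=0 w5=1 w4=1 w10=1
t0.Δ1 w7=0 w8=1 w1=1 w6=1 w2=0 w3=0 w0=1 clk=1 w5=1 w4=1 w10=1
t0.Δ2 w7=0 w8=1 w1=1 w6=1 w2=0 w3=1 w0=1 clk=1 w5=1 w4=1 w10=1
t0.Δ3 w7=0 w8=1 w1=0 w6=1 w2=0 w3=1 w0=1 clk=1 w5=1 w4=1 w10=1
t0.Δ4 w7=0 w8=1 w1=0 w6=1 w2=0 w3=1 w0=1 clk=1 w5=1 w4=1 w10=0
t0.Δ5 w7=0 w8=1 w1=0 w6=1 w2=0 w3=1 w0=0 clk=1 w5=1 w4=1 w10=0
t0.Δ6 w7=0 w8=0 w1=0 w6=1 w2=0 w3=1 w0=0 clk=1 w5=1 w4=1 w10=0
t1.Δ0 w7=0 w8=0 w1=0 w6=1 w2=0 w3=1 w0=0 clk=1 w5=1 w4=1 w10=0
t1.Δ1 w7=0 w8=0 w1=0 w6=1 w2=0 w3=1 w0=0 clk=0 w5=1 w4=1 w10=0
t2.Δ0 w7=0 w8=0 w1=0 w6=1 w2=0 w3=1 w0=0 clk=0 w5=1 w4=1 w10=0
t2.Δ1 w7=0 w8=0 w1=0 w6=1 w2=0 w3=1 w0=0 clk=1 w5=1 w4=1 w10=0
t2.Δ2 w7=1 w8=0 w1=0 w6=1 w2=0 w3=0 w0=0 clk=1 w5=1 w4=1 w10=0
t2.Δ3 w7=1 w8=1 w1=1 w6=1 w2=0 w3=0 w0=0 clk=1 w5=0 w4=1 w10=0
t2.Δ4 w7=1 w8=1 w1=1 w6=1 w2=0 w3=0 w0=0 clk=1 w5=1 w4=1 w10=1
t2.Δ5 w7=1 w8=1 w1=1 w6=1 w2=0 w3=0 w0=1 clk=1 w5=1 w4=1 w10=1
t2.Δ6 w7=1 w8=0 w1=1 w6=1 w2=0 w3=0 w0=1 clk=1 w5=1 w4=1 w10=1
t2.Δ7 w7=1 w8=0 w1=1 w6=1 w2=0 w3=0 w0=1 clk=1 w5=0 w4=1 w10=1
t3.Δ0 w7=1 w8=0 w1=1 w6=1 w2=0 w3=0 w0=1 clk=1 w5=0 w4=1 w10=1
t3.Δ1 w7=1 w8=0 w1=1 w6=1 w2=0 w3=0 w0=1 clk=0 w5=0 w4=1 w10=1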